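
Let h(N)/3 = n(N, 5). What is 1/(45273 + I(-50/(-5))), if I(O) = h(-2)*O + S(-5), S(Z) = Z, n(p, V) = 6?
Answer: 1/45448 ≈ 2.2003e-5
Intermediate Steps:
h(N) = 18 (h(N) = 3*6 = 18)
I(O) = -5 + 18*O (I(O) = 18*O - 5 = -5 + 18*O)
1/(45273 + I(-50/(-5))) = 1/(45273 + (-5 + 18*(-50/(-5)))) = 1/(45273 + (-5 + 18*(-50*(-⅕)))) = 1/(45273 + (-5 + 18*10)) = 1/(45273 + (-5 + 180)) = 1/(45273 + 175) = 1/45448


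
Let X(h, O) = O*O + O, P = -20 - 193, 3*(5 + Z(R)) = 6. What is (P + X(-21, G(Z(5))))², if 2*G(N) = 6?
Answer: 40401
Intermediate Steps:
Z(R) = -3 (Z(R) = -5 + (⅓)*6 = -5 + 2 = -3)
G(N) = 3 (G(N) = (½)*6 = 3)
P = -213
X(h, O) = O + O² (X(h, O) = O² + O = O + O²)
(P + X(-21, G(Z(5))))² = (-213 + 3*(1 + 3))² = (-213 + 3*4)² = (-213 + 12)² = (-201)² = 40401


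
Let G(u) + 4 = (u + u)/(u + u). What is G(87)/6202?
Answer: -3/6202 ≈ -0.00048371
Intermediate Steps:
G(u) = -3 (G(u) = -4 + (u + u)/(u + u) = -4 + (2*u)/((2*u)) = -4 + (2*u)*(1/(2*u)) = -4 + 1 = -3)
G(87)/6202 = -3/6202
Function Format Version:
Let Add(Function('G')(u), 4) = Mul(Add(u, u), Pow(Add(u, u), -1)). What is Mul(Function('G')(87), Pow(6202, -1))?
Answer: Rational(-3, 6202) ≈ -0.00048371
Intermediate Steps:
Function('G')(u) = -3 (Function('G')(u) = Add(-4, Mul(Add(u, u), Pow(Add(u, u), -1))) = Add(-4, Mul(Mul(2, u), Pow(Mul(2, u), -1))) = Add(-4, Mul(Mul(2, u), Mul(Rational(1, 2), Pow(u, -1)))) = Add(-4, 1) = -3)
Mul(Function('G')(87), Pow(6202, -1)) = Mul(-3, Pow(6202, -1)) = Mul(-3, Rational(1, 6202)) = Rational(-3, 6202)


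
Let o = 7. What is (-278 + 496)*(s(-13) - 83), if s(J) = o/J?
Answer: -236748/13 ≈ -18211.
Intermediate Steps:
s(J) = 7/J
(-278 + 496)*(s(-13) - 83) = (-278 + 496)*(7/(-13) - 83) = 218*(7*(-1/13) - 83) = 218*(-7/13 - 83) = 218*(-1086/13) = -236748/13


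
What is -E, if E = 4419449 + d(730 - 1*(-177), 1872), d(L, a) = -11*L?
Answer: -4409472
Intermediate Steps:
E = 4409472 (E = 4419449 - 11*(730 - 1*(-177)) = 4419449 - 11*(730 + 177) = 4419449 - 11*907 = 4419449 - 9977 = 4409472)
-E = -1*4409472 = -4409472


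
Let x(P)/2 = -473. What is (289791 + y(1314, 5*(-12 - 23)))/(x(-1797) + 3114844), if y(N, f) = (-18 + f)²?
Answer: 163520/1556949 ≈ 0.10503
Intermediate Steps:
x(P) = -946 (x(P) = 2*(-473) = -946)
(289791 + y(1314, 5*(-12 - 23)))/(x(-1797) + 3114844) = (289791 + (-18 + 5*(-12 - 23))²)/(-946 + 3114844) = (289791 + (-18 + 5*(-35))²)/3113898 = (289791 + (-18 - 175)²)*(1/3113898) = (289791 + (-193)²)*(1/3113898) = (289791 + 37249)*(1/3113898) = 327040*(1/3113898) = 163520/1556949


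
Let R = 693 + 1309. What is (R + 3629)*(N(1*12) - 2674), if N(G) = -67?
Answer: -15434571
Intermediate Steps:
R = 2002
(R + 3629)*(N(1*12) - 2674) = (2002 + 3629)*(-67 - 2674) = 5631*(-2741) = -15434571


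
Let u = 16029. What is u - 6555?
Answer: 9474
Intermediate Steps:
u - 6555 = 16029 - 6555 = 9474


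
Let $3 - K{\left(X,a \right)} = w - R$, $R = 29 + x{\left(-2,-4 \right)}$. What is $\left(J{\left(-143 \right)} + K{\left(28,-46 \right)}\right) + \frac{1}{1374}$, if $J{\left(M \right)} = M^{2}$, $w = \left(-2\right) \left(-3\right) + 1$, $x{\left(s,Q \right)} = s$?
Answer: $\frac{28128529}{1374} \approx 20472.0$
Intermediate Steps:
$w = 7$ ($w = 6 + 1 = 7$)
$R = 27$ ($R = 29 - 2 = 27$)
$K{\left(X,a \right)} = 23$ ($K{\left(X,a \right)} = 3 - \left(7 - 27\right) = 3 - -20 = 3 + 20 = 23$)
$\left(J{\left(-143 \right)} + K{\left(28,-46 \right)}\right) + \frac{1}{1374} = \left(\left(-143\right)^{2} + 23\right) + \frac{1}{1374} = \left(20449 + 23\right) + \frac{1}{1374} = 20472 + \frac{1}{1374} = \frac{28128529}{1374}$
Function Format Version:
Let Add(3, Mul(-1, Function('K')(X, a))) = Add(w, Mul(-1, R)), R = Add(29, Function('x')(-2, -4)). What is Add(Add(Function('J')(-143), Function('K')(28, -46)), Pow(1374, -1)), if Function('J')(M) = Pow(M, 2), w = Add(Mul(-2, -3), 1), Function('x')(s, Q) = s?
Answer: Rational(28128529, 1374) ≈ 20472.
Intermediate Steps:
w = 7 (w = Add(6, 1) = 7)
R = 27 (R = Add(29, -2) = 27)
Function('K')(X, a) = 23 (Function('K')(X, a) = Add(3, Mul(-1, Add(7, Mul(-1, 27)))) = Add(3, Mul(-1, Add(7, -27))) = Add(3, Mul(-1, -20)) = Add(3, 20) = 23)
Add(Add(Function('J')(-143), Function('K')(28, -46)), Pow(1374, -1)) = Add(Add(Pow(-143, 2), 23), Pow(1374, -1)) = Add(Add(20449, 23), Rational(1, 1374)) = Add(20472, Rational(1, 1374)) = Rational(28128529, 1374)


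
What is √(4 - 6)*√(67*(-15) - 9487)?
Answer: -2*√5246 ≈ -144.86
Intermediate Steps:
√(4 - 6)*√(67*(-15) - 9487) = √(-2)*√(-1005 - 9487) = (I*√2)*√(-10492) = (I*√2)*(2*I*√2623) = -2*√5246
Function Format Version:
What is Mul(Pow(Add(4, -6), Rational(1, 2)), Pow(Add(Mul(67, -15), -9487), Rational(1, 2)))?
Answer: Mul(-2, Pow(5246, Rational(1, 2))) ≈ -144.86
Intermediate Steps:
Mul(Pow(Add(4, -6), Rational(1, 2)), Pow(Add(Mul(67, -15), -9487), Rational(1, 2))) = Mul(Pow(-2, Rational(1, 2)), Pow(Add(-1005, -9487), Rational(1, 2))) = Mul(Mul(I, Pow(2, Rational(1, 2))), Pow(-10492, Rational(1, 2))) = Mul(Mul(I, Pow(2, Rational(1, 2))), Mul(2, I, Pow(2623, Rational(1, 2)))) = Mul(-2, Pow(5246, Rational(1, 2)))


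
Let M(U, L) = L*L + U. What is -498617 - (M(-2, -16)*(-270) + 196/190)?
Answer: -40853613/95 ≈ -4.3004e+5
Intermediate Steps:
M(U, L) = U + L² (M(U, L) = L² + U = U + L²)
-498617 - (M(-2, -16)*(-270) + 196/190) = -498617 - ((-2 + (-16)²)*(-270) + 196/190) = -498617 - ((-2 + 256)*(-270) + 196*(1/190)) = -498617 - (254*(-270) + 98/95) = -498617 - (-68580 + 98/95) = -498617 - 1*(-6515002/95) = -498617 + 6515002/95 = -40853613/95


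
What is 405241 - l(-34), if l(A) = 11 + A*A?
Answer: 404074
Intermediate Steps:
l(A) = 11 + A²
405241 - l(-34) = 405241 - (11 + (-34)²) = 405241 - (11 + 1156) = 405241 - 1*1167 = 405241 - 1167 = 404074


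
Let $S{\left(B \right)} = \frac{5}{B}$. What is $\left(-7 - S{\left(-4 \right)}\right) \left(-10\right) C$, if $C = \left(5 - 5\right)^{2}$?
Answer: $0$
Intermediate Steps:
$C = 0$ ($C = 0^{2} = 0$)
$\left(-7 - S{\left(-4 \right)}\right) \left(-10\right) C = \left(-7 - \frac{5}{-4}\right) \left(-10\right) 0 = \left(-7 - 5 \left(- \frac{1}{4}\right)\right) \left(-10\right) 0 = \left(-7 - - \frac{5}{4}\right) \left(-10\right) 0 = \left(-7 + \frac{5}{4}\right) \left(-10\right) 0 = \left(- \frac{23}{4}\right) \left(-10\right) 0 = \frac{115}{2} \cdot 0 = 0$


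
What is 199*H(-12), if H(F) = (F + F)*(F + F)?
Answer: 114624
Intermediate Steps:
H(F) = 4*F**2 (H(F) = (2*F)*(2*F) = 4*F**2)
199*H(-12) = 199*(4*(-12)**2) = 199*(4*144) = 199*576 = 114624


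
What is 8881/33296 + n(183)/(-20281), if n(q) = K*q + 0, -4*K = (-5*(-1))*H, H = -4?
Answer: 149649721/675276176 ≈ 0.22161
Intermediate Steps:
K = 5 (K = -(-5*(-1))*(-4)/4 = -5*(-4)/4 = -¼*(-20) = 5)
n(q) = 5*q (n(q) = 5*q + 0 = 5*q)
8881/33296 + n(183)/(-20281) = 8881/33296 + (5*183)/(-20281) = 8881*(1/33296) + 915*(-1/20281) = 8881/33296 - 915/20281 = 149649721/675276176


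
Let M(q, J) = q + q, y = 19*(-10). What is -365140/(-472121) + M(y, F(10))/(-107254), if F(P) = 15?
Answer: 19671065770/25318432867 ≈ 0.77695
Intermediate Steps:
y = -190
M(q, J) = 2*q
-365140/(-472121) + M(y, F(10))/(-107254) = -365140/(-472121) + (2*(-190))/(-107254) = -365140*(-1/472121) - 380*(-1/107254) = 365140/472121 + 190/53627 = 19671065770/25318432867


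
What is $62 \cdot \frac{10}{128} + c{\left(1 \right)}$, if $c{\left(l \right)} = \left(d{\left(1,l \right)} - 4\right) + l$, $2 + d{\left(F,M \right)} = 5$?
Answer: $\frac{155}{32} \approx 4.8438$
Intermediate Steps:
$d{\left(F,M \right)} = 3$ ($d{\left(F,M \right)} = -2 + 5 = 3$)
$c{\left(l \right)} = -1 + l$ ($c{\left(l \right)} = \left(3 - 4\right) + l = -1 + l$)
$62 \cdot \frac{10}{128} + c{\left(1 \right)} = 62 \cdot \frac{10}{128} + \left(-1 + 1\right) = 62 \cdot 10 \cdot \frac{1}{128} + 0 = 62 \cdot \frac{5}{64} + 0 = \frac{155}{32} + 0 = \frac{155}{32}$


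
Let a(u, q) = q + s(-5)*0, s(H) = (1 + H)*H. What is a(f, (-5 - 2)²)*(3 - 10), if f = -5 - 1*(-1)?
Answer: -343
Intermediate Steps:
s(H) = H*(1 + H)
f = -4 (f = -5 + 1 = -4)
a(u, q) = q (a(u, q) = q - 5*(1 - 5)*0 = q - 5*(-4)*0 = q + 20*0 = q + 0 = q)
a(f, (-5 - 2)²)*(3 - 10) = (-5 - 2)²*(3 - 10) = (-7)²*(-7) = 49*(-7) = -343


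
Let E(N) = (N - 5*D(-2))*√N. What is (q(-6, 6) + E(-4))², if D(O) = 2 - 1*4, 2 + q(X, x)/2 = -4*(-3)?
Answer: 256 + 480*I ≈ 256.0 + 480.0*I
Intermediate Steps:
q(X, x) = 20 (q(X, x) = -4 + 2*(-4*(-3)) = -4 + 2*12 = -4 + 24 = 20)
D(O) = -2 (D(O) = 2 - 4 = -2)
E(N) = √N*(10 + N) (E(N) = (N - 5*(-2))*√N = (N + 10)*√N = (10 + N)*√N = √N*(10 + N))
(q(-6, 6) + E(-4))² = (20 + √(-4)*(10 - 4))² = (20 + (2*I)*6)² = (20 + 12*I)²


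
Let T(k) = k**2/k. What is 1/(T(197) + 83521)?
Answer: 1/83718 ≈ 1.1945e-5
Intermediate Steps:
T(k) = k
1/(T(197) + 83521) = 1/(197 + 83521) = 1/83718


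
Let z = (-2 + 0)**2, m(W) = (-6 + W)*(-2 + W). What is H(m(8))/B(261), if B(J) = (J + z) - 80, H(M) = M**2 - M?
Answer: 132/185 ≈ 0.71351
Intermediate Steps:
z = 4 (z = (-2)**2 = 4)
B(J) = -76 + J (B(J) = (J + 4) - 80 = (4 + J) - 80 = -76 + J)
H(m(8))/B(261) = ((12 + 8**2 - 8*8)*(-1 + (12 + 8**2 - 8*8)))/(-76 + 261) = ((12 + 64 - 64)*(-1 + (12 + 64 - 64)))/185 = (12*(-1 + 12))*(1/185) = (12*11)*(1/185) = 132*(1/185) = 132/185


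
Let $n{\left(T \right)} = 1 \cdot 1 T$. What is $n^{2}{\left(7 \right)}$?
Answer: $49$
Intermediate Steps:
$n{\left(T \right)} = T$ ($n{\left(T \right)} = 1 T = T$)
$n^{2}{\left(7 \right)} = 7^{2} = 49$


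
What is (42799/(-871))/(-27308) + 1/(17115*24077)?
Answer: 17636543901413/9801382218040140 ≈ 0.0017994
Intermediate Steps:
(42799/(-871))/(-27308) + 1/(17115*24077) = (42799*(-1/871))*(-1/27308) + (1/17115)*(1/24077) = -42799/871*(-1/27308) + 1/412077855 = 42799/23785268 + 1/412077855 = 17636543901413/9801382218040140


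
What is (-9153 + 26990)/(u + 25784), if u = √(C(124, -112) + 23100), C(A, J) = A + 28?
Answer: 114977302/166197851 - 17837*√5813/332395702 ≈ 0.68772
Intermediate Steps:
C(A, J) = 28 + A
u = 2*√5813 (u = √((28 + 124) + 23100) = √(152 + 23100) = √23252 = 2*√5813 ≈ 152.49)
(-9153 + 26990)/(u + 25784) = (-9153 + 26990)/(2*√5813 + 25784) = 17837/(25784 + 2*√5813)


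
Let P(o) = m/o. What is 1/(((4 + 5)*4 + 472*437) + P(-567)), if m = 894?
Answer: 189/38990402 ≈ 4.8473e-6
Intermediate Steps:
P(o) = 894/o
1/(((4 + 5)*4 + 472*437) + P(-567)) = 1/(((4 + 5)*4 + 472*437) + 894/(-567)) = 1/((9*4 + 206264) + 894*(-1/567)) = 1/((36 + 206264) - 298/189) = 1/(206300 - 298/189) = 1/(38990402/189) = 189/38990402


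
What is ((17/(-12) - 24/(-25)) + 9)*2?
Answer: 2563/150 ≈ 17.087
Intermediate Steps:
((17/(-12) - 24/(-25)) + 9)*2 = ((17*(-1/12) - 24*(-1/25)) + 9)*2 = ((-17/12 + 24/25) + 9)*2 = (-137/300 + 9)*2 = (2563/300)*2 = 2563/150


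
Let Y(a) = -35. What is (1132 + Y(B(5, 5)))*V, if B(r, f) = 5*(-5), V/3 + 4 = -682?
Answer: -2257626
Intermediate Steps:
V = -2058 (V = -12 + 3*(-682) = -12 - 2046 = -2058)
B(r, f) = -25
(1132 + Y(B(5, 5)))*V = (1132 - 35)*(-2058) = 1097*(-2058) = -2257626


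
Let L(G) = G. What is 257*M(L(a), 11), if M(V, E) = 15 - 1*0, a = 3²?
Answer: 3855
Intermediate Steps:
a = 9
M(V, E) = 15 (M(V, E) = 15 + 0 = 15)
257*M(L(a), 11) = 257*15 = 3855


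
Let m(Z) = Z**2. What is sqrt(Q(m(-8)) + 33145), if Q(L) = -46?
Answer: sqrt(33099) ≈ 181.93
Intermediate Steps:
sqrt(Q(m(-8)) + 33145) = sqrt(-46 + 33145) = sqrt(33099)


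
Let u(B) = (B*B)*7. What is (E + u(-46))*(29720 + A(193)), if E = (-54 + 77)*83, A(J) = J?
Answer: 500175273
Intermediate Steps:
E = 1909 (E = 23*83 = 1909)
u(B) = 7*B**2 (u(B) = B**2*7 = 7*B**2)
(E + u(-46))*(29720 + A(193)) = (1909 + 7*(-46)**2)*(29720 + 193) = (1909 + 7*2116)*29913 = (1909 + 14812)*29913 = 16721*29913 = 500175273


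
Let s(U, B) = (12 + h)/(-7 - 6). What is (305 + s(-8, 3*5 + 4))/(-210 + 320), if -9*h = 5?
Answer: 17791/6435 ≈ 2.7647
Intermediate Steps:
h = -5/9 (h = -⅑*5 = -5/9 ≈ -0.55556)
s(U, B) = -103/117 (s(U, B) = (12 - 5/9)/(-7 - 6) = (103/9)/(-13) = (103/9)*(-1/13) = -103/117)
(305 + s(-8, 3*5 + 4))/(-210 + 320) = (305 - 103/117)/(-210 + 320) = (35582/117)/110 = (35582/117)*(1/110) = 17791/6435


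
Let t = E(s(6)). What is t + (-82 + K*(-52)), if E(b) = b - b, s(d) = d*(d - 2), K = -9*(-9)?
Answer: -4294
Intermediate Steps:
K = 81
s(d) = d*(-2 + d)
E(b) = 0
t = 0
t + (-82 + K*(-52)) = 0 + (-82 + 81*(-52)) = 0 + (-82 - 4212) = 0 - 4294 = -4294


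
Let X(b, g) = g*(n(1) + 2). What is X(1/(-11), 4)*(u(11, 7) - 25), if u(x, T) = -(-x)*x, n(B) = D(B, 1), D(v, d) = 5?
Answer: 2688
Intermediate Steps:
n(B) = 5
u(x, T) = x**2 (u(x, T) = -(-1)*x**2 = x**2)
X(b, g) = 7*g (X(b, g) = g*(5 + 2) = g*7 = 7*g)
X(1/(-11), 4)*(u(11, 7) - 25) = (7*4)*(11**2 - 25) = 28*(121 - 25) = 28*96 = 2688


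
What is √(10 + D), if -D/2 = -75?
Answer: 4*√10 ≈ 12.649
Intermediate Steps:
D = 150 (D = -2*(-75) = 150)
√(10 + D) = √(10 + 150) = √160 = 4*√10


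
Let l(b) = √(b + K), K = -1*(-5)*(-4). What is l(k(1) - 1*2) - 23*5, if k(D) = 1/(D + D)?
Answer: -115 + I*√86/2 ≈ -115.0 + 4.6368*I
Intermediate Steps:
k(D) = 1/(2*D)
K = -20 (K = 5*(-4) = -20)
l(b) = √(-20 + b) (l(b) = √(b - 20) = √(-20 + b))
l(k(1) - 1*2) - 23*5 = √(-20 + ((½)/1 - 1*2)) - 23*5 = √(-20 + ((½)*1 - 2)) - 115 = √(-20 + (½ - 2)) - 115 = √(-20 - 3/2) - 115 = √(-43/2) - 115 = I*√86/2 - 115 = -115 + I*√86/2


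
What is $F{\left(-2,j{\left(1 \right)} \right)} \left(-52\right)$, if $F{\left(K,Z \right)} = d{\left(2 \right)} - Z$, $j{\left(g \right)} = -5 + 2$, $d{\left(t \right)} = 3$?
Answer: $-312$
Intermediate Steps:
$j{\left(g \right)} = -3$
$F{\left(K,Z \right)} = 3 - Z$
$F{\left(-2,j{\left(1 \right)} \right)} \left(-52\right) = \left(3 - -3\right) \left(-52\right) = \left(3 + 3\right) \left(-52\right) = 6 \left(-52\right) = -312$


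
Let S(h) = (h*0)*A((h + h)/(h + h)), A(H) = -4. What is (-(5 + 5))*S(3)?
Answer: 0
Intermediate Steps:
S(h) = 0 (S(h) = (h*0)*(-4) = 0*(-4) = 0)
(-(5 + 5))*S(3) = -(5 + 5)*0 = -1*10*0 = -10*0 = 0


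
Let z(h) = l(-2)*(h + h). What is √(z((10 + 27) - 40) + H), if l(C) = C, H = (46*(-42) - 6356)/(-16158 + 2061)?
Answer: 2*√456819/381 ≈ 3.5479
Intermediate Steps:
H = 224/381 (H = (-1932 - 6356)/(-14097) = -8288*(-1/14097) = 224/381 ≈ 0.58793)
z(h) = -4*h (z(h) = -2*(h + h) = -4*h)
√(z((10 + 27) - 40) + H) = √(-4*((10 + 27) - 40) + 224/381) = √(-4*(37 - 40) + 224/381) = √(-4*(-3) + 224/381) = √(12 + 224/381) = √(4796/381) = 2*√456819/381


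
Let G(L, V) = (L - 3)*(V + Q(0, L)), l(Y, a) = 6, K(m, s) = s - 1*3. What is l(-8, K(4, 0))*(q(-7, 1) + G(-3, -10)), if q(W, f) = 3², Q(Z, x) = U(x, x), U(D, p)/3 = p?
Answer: 738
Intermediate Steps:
U(D, p) = 3*p
K(m, s) = -3 + s (K(m, s) = s - 3 = -3 + s)
Q(Z, x) = 3*x
q(W, f) = 9
G(L, V) = (-3 + L)*(V + 3*L) (G(L, V) = (L - 3)*(V + 3*L) = (-3 + L)*(V + 3*L))
l(-8, K(4, 0))*(q(-7, 1) + G(-3, -10)) = 6*(9 + (-9*(-3) - 3*(-10) + 3*(-3)² - 3*(-10))) = 6*(9 + (27 + 30 + 3*9 + 30)) = 6*(9 + (27 + 30 + 27 + 30)) = 6*(9 + 114) = 6*123 = 738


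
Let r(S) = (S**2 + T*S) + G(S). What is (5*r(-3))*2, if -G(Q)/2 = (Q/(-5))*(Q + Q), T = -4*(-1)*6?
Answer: -558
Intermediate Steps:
T = 24 (T = 4*6 = 24)
G(Q) = 4*Q**2/5 (G(Q) = -2*Q/(-5)*(Q + Q) = -2*Q*(-1/5)*2*Q = -2*(-Q/5)*2*Q = -(-4)*Q**2/5 = 4*Q**2/5)
r(S) = 24*S + 9*S**2/5 (r(S) = (S**2 + 24*S) + 4*S**2/5 = 24*S + 9*S**2/5)
(5*r(-3))*2 = (5*((3/5)*(-3)*(40 + 3*(-3))))*2 = (5*((3/5)*(-3)*(40 - 9)))*2 = (5*((3/5)*(-3)*31))*2 = (5*(-279/5))*2 = -279*2 = -558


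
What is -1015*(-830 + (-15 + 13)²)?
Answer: 838390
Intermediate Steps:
-1015*(-830 + (-15 + 13)²) = -1015*(-830 + (-2)²) = -1015*(-830 + 4) = -1015*(-826) = 838390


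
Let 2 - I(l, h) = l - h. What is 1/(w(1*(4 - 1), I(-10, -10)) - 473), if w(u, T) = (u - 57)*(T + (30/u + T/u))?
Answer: -1/1157 ≈ -0.00086430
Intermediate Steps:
I(l, h) = 2 + h - l (I(l, h) = 2 - (l - h) = 2 + (h - l) = 2 + h - l)
w(u, T) = (-57 + u)*(T + 30/u + T/u)
1/(w(1*(4 - 1), I(-10, -10)) - 473) = 1/((-1710 - 57*(2 - 10 - 1*(-10)) + (1*(4 - 1))*(30 - 56*(2 - 10 - 1*(-10)) + (2 - 10 - 1*(-10))*(1*(4 - 1))))/((1*(4 - 1))) - 473) = 1/((-1710 - 57*(2 - 10 + 10) + (1*3)*(30 - 56*(2 - 10 + 10) + (2 - 10 + 10)*(1*3)))/((1*3)) - 473) = 1/((-1710 - 57*2 + 3*(30 - 56*2 + 2*3))/3 - 473) = 1/((-1710 - 114 + 3*(30 - 112 + 6))/3 - 473) = 1/((-1710 - 114 + 3*(-76))/3 - 473) = 1/((-1710 - 114 - 228)/3 - 473) = 1/((⅓)*(-2052) - 473) = 1/(-684 - 473) = 1/(-1157) = -1/1157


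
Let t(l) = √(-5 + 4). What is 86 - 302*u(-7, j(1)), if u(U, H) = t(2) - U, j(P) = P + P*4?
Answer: -2028 - 302*I ≈ -2028.0 - 302.0*I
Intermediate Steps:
t(l) = I (t(l) = √(-1) = I)
j(P) = 5*P (j(P) = P + 4*P = 5*P)
u(U, H) = I - U
86 - 302*u(-7, j(1)) = 86 - 302*(I - 1*(-7)) = 86 - 302*(I + 7) = 86 - 302*(7 + I) = 86 + (-2114 - 302*I) = -2028 - 302*I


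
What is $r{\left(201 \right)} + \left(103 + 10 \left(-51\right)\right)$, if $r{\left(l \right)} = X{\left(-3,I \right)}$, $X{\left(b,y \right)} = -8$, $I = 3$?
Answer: $-415$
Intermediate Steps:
$r{\left(l \right)} = -8$
$r{\left(201 \right)} + \left(103 + 10 \left(-51\right)\right) = -8 + \left(103 + 10 \left(-51\right)\right) = -8 + \left(103 - 510\right) = -8 - 407 = -415$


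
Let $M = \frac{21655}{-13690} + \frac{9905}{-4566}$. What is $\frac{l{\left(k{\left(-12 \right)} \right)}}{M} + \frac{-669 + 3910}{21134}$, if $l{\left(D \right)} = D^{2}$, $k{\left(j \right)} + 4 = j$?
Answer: $- \frac{16871513334839}{247770979406} \approx -68.093$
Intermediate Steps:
$k{\left(j \right)} = -4 + j$
$M = - \frac{11723809}{3125427}$ ($M = 21655 \left(- \frac{1}{13690}\right) + 9905 \left(- \frac{1}{4566}\right) = - \frac{4331}{2738} - \frac{9905}{4566} = - \frac{11723809}{3125427} \approx -3.7511$)
$\frac{l{\left(k{\left(-12 \right)} \right)}}{M} + \frac{-669 + 3910}{21134} = \frac{\left(-4 - 12\right)^{2}}{- \frac{11723809}{3125427}} + \frac{-669 + 3910}{21134} = \left(-16\right)^{2} \left(- \frac{3125427}{11723809}\right) + 3241 \cdot \frac{1}{21134} = 256 \left(- \frac{3125427}{11723809}\right) + \frac{3241}{21134} = - \frac{800109312}{11723809} + \frac{3241}{21134} = - \frac{16871513334839}{247770979406}$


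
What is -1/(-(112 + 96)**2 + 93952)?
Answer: -1/50688 ≈ -1.9729e-5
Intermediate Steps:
-1/(-(112 + 96)**2 + 93952) = -1/(-1*208**2 + 93952) = -1/(-1*43264 + 93952) = -1/(-43264 + 93952) = -1/50688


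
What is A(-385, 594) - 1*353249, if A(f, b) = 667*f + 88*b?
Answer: -557772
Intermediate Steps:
A(f, b) = 88*b + 667*f
A(-385, 594) - 1*353249 = (88*594 + 667*(-385)) - 1*353249 = (52272 - 256795) - 353249 = -204523 - 353249 = -557772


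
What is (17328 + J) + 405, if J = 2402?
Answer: 20135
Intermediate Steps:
(17328 + J) + 405 = (17328 + 2402) + 405 = 19730 + 405 = 20135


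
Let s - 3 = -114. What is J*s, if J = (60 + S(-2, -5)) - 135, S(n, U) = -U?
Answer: 7770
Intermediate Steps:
s = -111 (s = 3 - 114 = -111)
J = -70 (J = (60 - 1*(-5)) - 135 = (60 + 5) - 135 = 65 - 135 = -70)
J*s = -70*(-111) = 7770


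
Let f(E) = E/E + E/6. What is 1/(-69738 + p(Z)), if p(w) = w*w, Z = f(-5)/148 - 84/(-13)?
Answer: -133263936/9287994462743 ≈ -1.4348e-5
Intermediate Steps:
f(E) = 1 + E/6 (f(E) = 1 + E*(1/6) = 1 + E/6)
Z = 74605/11544 (Z = (1 + (1/6)*(-5))/148 - 84/(-13) = (1 - 5/6)*(1/148) - 84*(-1/13) = (1/6)*(1/148) + 84/13 = 1/888 + 84/13 = 74605/11544 ≈ 6.4627)
p(w) = w**2
1/(-69738 + p(Z)) = 1/(-69738 + (74605/11544)**2) = 1/(-69738 + 5565906025/133263936) = 1/(-9287994462743/133263936) = -133263936/9287994462743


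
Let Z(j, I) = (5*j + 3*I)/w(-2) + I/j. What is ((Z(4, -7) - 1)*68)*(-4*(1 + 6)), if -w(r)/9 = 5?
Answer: 233716/45 ≈ 5193.7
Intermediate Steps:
w(r) = -45 (w(r) = -9*5 = -45)
Z(j, I) = -j/9 - I/15 + I/j (Z(j, I) = (5*j + 3*I)/(-45) + I/j = (3*I + 5*j)*(-1/45) + I/j = (-j/9 - I/15) + I/j = -j/9 - I/15 + I/j)
((Z(4, -7) - 1)*68)*(-4*(1 + 6)) = (((-⅑*4 - 1/15*(-7) - 7/4) - 1)*68)*(-4*(1 + 6)) = (((-4/9 + 7/15 - 7*¼) - 1)*68)*(-4*7) = (((-4/9 + 7/15 - 7/4) - 1)*68)*(-28) = ((-311/180 - 1)*68)*(-28) = -491/180*68*(-28) = -8347/45*(-28) = 233716/45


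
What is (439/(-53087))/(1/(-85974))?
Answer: 37742586/53087 ≈ 710.96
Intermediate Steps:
(439/(-53087))/(1/(-85974)) = (439*(-1/53087))/(-1/85974) = -439/53087*(-85974) = 37742586/53087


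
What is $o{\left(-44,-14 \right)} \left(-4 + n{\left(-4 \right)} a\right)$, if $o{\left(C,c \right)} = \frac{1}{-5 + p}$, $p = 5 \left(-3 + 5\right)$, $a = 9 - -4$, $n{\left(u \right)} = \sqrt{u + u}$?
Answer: $- \frac{4}{5} + \frac{26 i \sqrt{2}}{5} \approx -0.8 + 7.3539 i$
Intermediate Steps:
$n{\left(u \right)} = \sqrt{2} \sqrt{u}$ ($n{\left(u \right)} = \sqrt{2 u} = \sqrt{2} \sqrt{u}$)
$a = 13$ ($a = 9 + 4 = 13$)
$p = 10$ ($p = 5 \cdot 2 = 10$)
$o{\left(C,c \right)} = \frac{1}{5}$ ($o{\left(C,c \right)} = \frac{1}{-5 + 10} = \frac{1}{5}$)
$o{\left(-44,-14 \right)} \left(-4 + n{\left(-4 \right)} a\right) = \frac{-4 + \sqrt{2} \sqrt{-4} \cdot 13}{5} = \frac{-4 + \sqrt{2} \cdot 2 i 13}{5} = \frac{-4 + 2 i \sqrt{2} \cdot 13}{5} = \frac{-4 + 26 i \sqrt{2}}{5} = - \frac{4}{5} + \frac{26 i \sqrt{2}}{5}$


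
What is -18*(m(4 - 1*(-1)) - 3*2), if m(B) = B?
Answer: 18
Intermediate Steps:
-18*(m(4 - 1*(-1)) - 3*2) = -18*((4 - 1*(-1)) - 3*2) = -18*((4 + 1) - 6) = -18*(5 - 6) = -18*(-1) = 18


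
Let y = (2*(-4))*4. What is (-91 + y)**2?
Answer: 15129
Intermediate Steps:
y = -32 (y = -8*4 = -32)
(-91 + y)**2 = (-91 - 32)**2 = (-123)**2 = 15129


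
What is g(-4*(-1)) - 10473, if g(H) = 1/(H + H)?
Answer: -83783/8 ≈ -10473.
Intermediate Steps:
g(H) = 1/(2*H)
g(-4*(-1)) - 10473 = 1/(2*((-4*(-1)))) - 10473 = (½)/4 - 10473 = (½)*(¼) - 10473 = ⅛ - 10473 = -83783/8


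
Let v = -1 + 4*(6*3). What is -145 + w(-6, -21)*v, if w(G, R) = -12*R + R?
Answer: 16256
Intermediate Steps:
w(G, R) = -11*R
v = 71 (v = -1 + 4*18 = -1 + 72 = 71)
-145 + w(-6, -21)*v = -145 - 11*(-21)*71 = -145 + 231*71 = -145 + 16401 = 16256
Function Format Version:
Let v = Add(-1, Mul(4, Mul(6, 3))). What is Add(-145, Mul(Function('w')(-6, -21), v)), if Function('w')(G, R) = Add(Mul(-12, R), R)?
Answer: 16256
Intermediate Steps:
Function('w')(G, R) = Mul(-11, R)
v = 71 (v = Add(-1, Mul(4, 18)) = Add(-1, 72) = 71)
Add(-145, Mul(Function('w')(-6, -21), v)) = Add(-145, Mul(Mul(-11, -21), 71)) = Add(-145, Mul(231, 71)) = Add(-145, 16401) = 16256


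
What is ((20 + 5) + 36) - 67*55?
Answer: -3624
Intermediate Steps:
((20 + 5) + 36) - 67*55 = (25 + 36) - 3685 = 61 - 3685 = -3624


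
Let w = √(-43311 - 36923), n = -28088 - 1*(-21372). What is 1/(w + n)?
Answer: -3358/22592445 - I*√80234/45184890 ≈ -0.00014863 - 6.2688e-6*I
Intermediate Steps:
n = -6716 (n = -28088 + 21372 = -6716)
w = I*√80234 (w = √(-80234) = I*√80234 ≈ 283.26*I)
1/(w + n) = 1/(I*√80234 - 6716) = 1/(-6716 + I*√80234)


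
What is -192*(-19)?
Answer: 3648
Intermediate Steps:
-192*(-19) = 3648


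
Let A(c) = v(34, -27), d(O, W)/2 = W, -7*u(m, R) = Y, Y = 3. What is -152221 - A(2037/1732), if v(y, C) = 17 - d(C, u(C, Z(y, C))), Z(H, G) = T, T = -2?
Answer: -1065672/7 ≈ -1.5224e+5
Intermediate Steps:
Z(H, G) = -2
u(m, R) = -3/7 (u(m, R) = -⅐*3 = -3/7)
d(O, W) = 2*W
v(y, C) = 125/7 (v(y, C) = 17 - 2*(-3)/7 = 17 - 1*(-6/7) = 17 + 6/7 = 125/7)
A(c) = 125/7
-152221 - A(2037/1732) = -152221 - 1*125/7 = -152221 - 125/7 = -1065672/7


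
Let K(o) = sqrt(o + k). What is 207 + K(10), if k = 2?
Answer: 207 + 2*sqrt(3) ≈ 210.46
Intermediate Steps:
K(o) = sqrt(2 + o) (K(o) = sqrt(o + 2) = sqrt(2 + o))
207 + K(10) = 207 + sqrt(2 + 10) = 207 + sqrt(12) = 207 + 2*sqrt(3)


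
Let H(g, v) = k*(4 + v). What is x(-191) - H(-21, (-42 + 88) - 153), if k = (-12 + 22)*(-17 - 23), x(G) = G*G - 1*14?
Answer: -4733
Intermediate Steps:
x(G) = -14 + G² (x(G) = G² - 14 = -14 + G²)
k = -400 (k = 10*(-40) = -400)
H(g, v) = -1600 - 400*v (H(g, v) = -400*(4 + v) = -1600 - 400*v)
x(-191) - H(-21, (-42 + 88) - 153) = (-14 + (-191)²) - (-1600 - 400*((-42 + 88) - 153)) = (-14 + 36481) - (-1600 - 400*(46 - 153)) = 36467 - (-1600 - 400*(-107)) = 36467 - (-1600 + 42800) = 36467 - 1*41200 = 36467 - 41200 = -4733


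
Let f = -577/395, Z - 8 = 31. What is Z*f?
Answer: -22503/395 ≈ -56.970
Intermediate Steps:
Z = 39 (Z = 8 + 31 = 39)
f = -577/395 (f = -577*1/395 = -577/395 ≈ -1.4608)
Z*f = 39*(-577/395) = -22503/395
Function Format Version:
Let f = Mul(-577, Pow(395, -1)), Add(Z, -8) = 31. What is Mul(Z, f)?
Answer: Rational(-22503, 395) ≈ -56.970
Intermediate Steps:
Z = 39 (Z = Add(8, 31) = 39)
f = Rational(-577, 395) (f = Mul(-577, Rational(1, 395)) = Rational(-577, 395) ≈ -1.4608)
Mul(Z, f) = Mul(39, Rational(-577, 395)) = Rational(-22503, 395)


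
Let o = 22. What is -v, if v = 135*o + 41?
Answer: -3011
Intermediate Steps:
v = 3011 (v = 135*22 + 41 = 2970 + 41 = 3011)
-v = -1*3011 = -3011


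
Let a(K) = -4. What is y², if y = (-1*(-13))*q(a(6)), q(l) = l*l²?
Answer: 692224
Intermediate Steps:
q(l) = l³
y = -832 (y = -1*(-13)*(-4)³ = 13*(-64) = -832)
y² = (-832)² = 692224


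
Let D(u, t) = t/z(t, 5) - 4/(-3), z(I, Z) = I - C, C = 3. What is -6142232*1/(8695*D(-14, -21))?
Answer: -147413568/460835 ≈ -319.88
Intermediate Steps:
z(I, Z) = -3 + I (z(I, Z) = I - 1*3 = I - 3 = -3 + I)
D(u, t) = 4/3 + t/(-3 + t) (D(u, t) = t/(-3 + t) - 4/(-3) = t/(-3 + t) - 4*(-1/3) = t/(-3 + t) + 4/3 = 4/3 + t/(-3 + t))
-6142232*1/(8695*D(-14, -21)) = -6142232*3*(-3 - 21)/(8695*(-12 + 7*(-21))) = -6142232*(-72/(8695*(-12 - 147))) = -6142232/(((1/3)*(-1/24)*(-159))*8695) = -6142232/((53/24)*8695) = -6142232/460835/24 = -6142232*24/460835 = -147413568/460835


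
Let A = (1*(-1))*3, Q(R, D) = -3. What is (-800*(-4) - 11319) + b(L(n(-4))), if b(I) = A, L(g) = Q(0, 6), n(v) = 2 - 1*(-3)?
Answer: -8122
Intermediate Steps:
n(v) = 5 (n(v) = 2 + 3 = 5)
L(g) = -3
A = -3 (A = -1*3 = -3)
b(I) = -3
(-800*(-4) - 11319) + b(L(n(-4))) = (-800*(-4) - 11319) - 3 = (3200 - 11319) - 3 = -8119 - 3 = -8122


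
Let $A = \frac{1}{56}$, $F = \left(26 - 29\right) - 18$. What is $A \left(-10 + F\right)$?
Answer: $- \frac{31}{56} \approx -0.55357$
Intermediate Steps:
$F = -21$ ($F = -3 - 18 = -21$)
$A = \frac{1}{56} \approx 0.017857$
$A \left(-10 + F\right) = \frac{-10 - 21}{56} = \frac{1}{56} \left(-31\right) = - \frac{31}{56}$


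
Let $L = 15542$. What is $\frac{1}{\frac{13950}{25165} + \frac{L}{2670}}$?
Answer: $\frac{6719055}{42836093} \approx 0.15686$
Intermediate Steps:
$\frac{1}{\frac{13950}{25165} + \frac{L}{2670}} = \frac{1}{\frac{13950}{25165} + \frac{15542}{2670}} = \frac{1}{13950 \cdot \frac{1}{25165} + 15542 \cdot \frac{1}{2670}} = \frac{1}{\frac{2790}{5033} + \frac{7771}{1335}} = \frac{1}{\frac{42836093}{6719055}} = \frac{6719055}{42836093}$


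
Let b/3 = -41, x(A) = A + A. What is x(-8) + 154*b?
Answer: -18958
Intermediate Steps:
x(A) = 2*A
b = -123 (b = 3*(-41) = -123)
x(-8) + 154*b = 2*(-8) + 154*(-123) = -16 - 18942 = -18958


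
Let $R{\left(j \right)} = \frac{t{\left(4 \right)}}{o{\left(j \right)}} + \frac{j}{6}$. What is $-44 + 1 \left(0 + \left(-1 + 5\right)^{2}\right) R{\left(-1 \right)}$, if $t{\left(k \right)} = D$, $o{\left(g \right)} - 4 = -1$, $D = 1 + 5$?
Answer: $- \frac{44}{3} \approx -14.667$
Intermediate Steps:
$D = 6$
$o{\left(g \right)} = 3$ ($o{\left(g \right)} = 4 - 1 = 3$)
$t{\left(k \right)} = 6$
$R{\left(j \right)} = 2 + \frac{j}{6}$ ($R{\left(j \right)} = \frac{6}{3} + \frac{j}{6} = 6 \cdot \frac{1}{3} + j \frac{1}{6} = 2 + \frac{j}{6}$)
$-44 + 1 \left(0 + \left(-1 + 5\right)^{2}\right) R{\left(-1 \right)} = -44 + 1 \left(0 + \left(-1 + 5\right)^{2}\right) \left(2 + \frac{1}{6} \left(-1\right)\right) = -44 + 1 \left(0 + 4^{2}\right) \left(2 - \frac{1}{6}\right) = -44 + 1 \left(0 + 16\right) \frac{11}{6} = -44 + 1 \cdot 16 \cdot \frac{11}{6} = -44 + 16 \cdot \frac{11}{6} = -44 + \frac{88}{3} = - \frac{44}{3}$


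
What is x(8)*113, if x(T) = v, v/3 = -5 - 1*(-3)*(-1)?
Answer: -2712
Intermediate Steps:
v = -24 (v = 3*(-5 - 1*(-3)*(-1)) = 3*(-5 + 3*(-1)) = 3*(-5 - 3) = 3*(-8) = -24)
x(T) = -24
x(8)*113 = -24*113 = -2712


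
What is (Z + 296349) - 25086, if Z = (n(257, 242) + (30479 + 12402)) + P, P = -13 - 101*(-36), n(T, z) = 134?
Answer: 317901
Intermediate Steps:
P = 3623 (P = -13 + 3636 = 3623)
Z = 46638 (Z = (134 + (30479 + 12402)) + 3623 = (134 + 42881) + 3623 = 43015 + 3623 = 46638)
(Z + 296349) - 25086 = (46638 + 296349) - 25086 = 342987 - 25086 = 317901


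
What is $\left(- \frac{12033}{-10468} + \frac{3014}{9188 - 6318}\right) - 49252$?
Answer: $- \frac{739809815529}{15021580} \approx -49250.0$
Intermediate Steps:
$\left(- \frac{12033}{-10468} + \frac{3014}{9188 - 6318}\right) - 49252 = \left(\left(-12033\right) \left(- \frac{1}{10468}\right) + \frac{3014}{2870}\right) - 49252 = \left(\frac{12033}{10468} + 3014 \cdot \frac{1}{2870}\right) - 49252 = \left(\frac{12033}{10468} + \frac{1507}{1435}\right) - 49252 = \frac{33042631}{15021580} - 49252 = - \frac{739809815529}{15021580}$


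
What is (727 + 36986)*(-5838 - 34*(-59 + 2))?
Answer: -147080700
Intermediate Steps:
(727 + 36986)*(-5838 - 34*(-59 + 2)) = 37713*(-5838 - 34*(-57)) = 37713*(-5838 + 1938) = 37713*(-3900) = -147080700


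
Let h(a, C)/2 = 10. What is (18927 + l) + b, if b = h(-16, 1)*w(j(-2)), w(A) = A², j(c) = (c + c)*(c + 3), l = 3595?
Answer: 22842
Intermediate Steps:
h(a, C) = 20 (h(a, C) = 2*10 = 20)
j(c) = 2*c*(3 + c) (j(c) = (2*c)*(3 + c) = 2*c*(3 + c))
b = 320 (b = 20*(2*(-2)*(3 - 2))² = 20*(2*(-2)*1)² = 20*(-4)² = 20*16 = 320)
(18927 + l) + b = (18927 + 3595) + 320 = 22522 + 320 = 22842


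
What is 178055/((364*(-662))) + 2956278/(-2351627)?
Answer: -1131087342589/566666854936 ≈ -1.9960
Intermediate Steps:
178055/((364*(-662))) + 2956278/(-2351627) = 178055/(-240968) + 2956278*(-1/2351627) = 178055*(-1/240968) - 2956278/2351627 = -178055/240968 - 2956278/2351627 = -1131087342589/566666854936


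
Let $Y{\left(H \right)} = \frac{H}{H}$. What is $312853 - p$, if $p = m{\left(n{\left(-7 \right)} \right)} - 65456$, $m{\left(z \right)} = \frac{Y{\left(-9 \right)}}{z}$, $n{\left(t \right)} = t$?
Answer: $\frac{2648164}{7} \approx 3.7831 \cdot 10^{5}$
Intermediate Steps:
$Y{\left(H \right)} = 1$
$m{\left(z \right)} = \frac{1}{z}$ ($m{\left(z \right)} = 1 \frac{1}{z} = \frac{1}{z}$)
$p = - \frac{458193}{7}$ ($p = \frac{1}{-7} - 65456 = - \frac{1}{7} - 65456 = - \frac{458193}{7} \approx -65456.0$)
$312853 - p = 312853 - - \frac{458193}{7} = 312853 + \frac{458193}{7} = \frac{2648164}{7}$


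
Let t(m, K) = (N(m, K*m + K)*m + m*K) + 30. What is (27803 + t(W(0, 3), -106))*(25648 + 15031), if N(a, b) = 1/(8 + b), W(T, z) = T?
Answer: 1132218607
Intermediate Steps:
t(m, K) = 30 + K*m + m/(8 + K + K*m) (t(m, K) = (m/(8 + (K*m + K)) + m*K) + 30 = (m/(8 + (K + K*m)) + K*m) + 30 = (m/(8 + K + K*m) + K*m) + 30 = (K*m + m/(8 + K + K*m)) + 30 = 30 + K*m + m/(8 + K + K*m))
(27803 + t(W(0, 3), -106))*(25648 + 15031) = (27803 + (0 + (8 - 106*(1 + 0))*(30 - 106*0))/(8 - 106*(1 + 0)))*(25648 + 15031) = (27803 + (0 + (8 - 106*1)*(30 + 0))/(8 - 106*1))*40679 = (27803 + (0 + (8 - 106)*30)/(8 - 106))*40679 = (27803 + (0 - 98*30)/(-98))*40679 = (27803 - (0 - 2940)/98)*40679 = (27803 - 1/98*(-2940))*40679 = (27803 + 30)*40679 = 27833*40679 = 1132218607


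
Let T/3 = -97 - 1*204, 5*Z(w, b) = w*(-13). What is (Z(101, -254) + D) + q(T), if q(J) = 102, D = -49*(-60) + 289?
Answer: 15342/5 ≈ 3068.4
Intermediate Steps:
Z(w, b) = -13*w/5 (Z(w, b) = (w*(-13))/5 = (-13*w)/5 = -13*w/5)
T = -903 (T = 3*(-97 - 1*204) = 3*(-97 - 204) = 3*(-301) = -903)
D = 3229 (D = 2940 + 289 = 3229)
(Z(101, -254) + D) + q(T) = (-13/5*101 + 3229) + 102 = (-1313/5 + 3229) + 102 = 14832/5 + 102 = 15342/5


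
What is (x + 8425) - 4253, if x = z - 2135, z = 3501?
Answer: 5538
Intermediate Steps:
x = 1366 (x = 3501 - 2135 = 1366)
(x + 8425) - 4253 = (1366 + 8425) - 4253 = 9791 - 4253 = 5538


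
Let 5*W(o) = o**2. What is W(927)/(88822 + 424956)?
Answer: 859329/2568890 ≈ 0.33451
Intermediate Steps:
W(o) = o**2/5
W(927)/(88822 + 424956) = ((1/5)*927**2)/(88822 + 424956) = ((1/5)*859329)/513778 = (859329/5)*(1/513778) = 859329/2568890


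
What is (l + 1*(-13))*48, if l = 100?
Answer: 4176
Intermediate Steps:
(l + 1*(-13))*48 = (100 + 1*(-13))*48 = (100 - 13)*48 = 87*48 = 4176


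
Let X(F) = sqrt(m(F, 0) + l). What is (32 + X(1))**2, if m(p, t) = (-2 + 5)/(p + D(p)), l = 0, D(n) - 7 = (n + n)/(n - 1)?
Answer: 1024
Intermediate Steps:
D(n) = 7 + 2*n/(-1 + n) (D(n) = 7 + (n + n)/(n - 1) = 7 + (2*n)/(-1 + n) = 7 + 2*n/(-1 + n))
m(p, t) = 3/(p + (-7 + 9*p)/(-1 + p)) (m(p, t) = (-2 + 5)/(p + (-7 + 9*p)/(-1 + p)) = 3/(p + (-7 + 9*p)/(-1 + p)))
X(F) = sqrt(3)*sqrt((-1 + F)/(-7 + F**2 + 8*F)) (X(F) = sqrt(3*(-1 + F)/(-7 + F**2 + 8*F) + 0) = sqrt(3*(-1 + F)/(-7 + F**2 + 8*F)) = sqrt(3)*sqrt((-1 + F)/(-7 + F**2 + 8*F)))
(32 + X(1))**2 = (32 + sqrt(3)*sqrt((-1 + 1)/(-7 + 1**2 + 8*1)))**2 = (32 + sqrt(3)*sqrt(0/(-7 + 1 + 8)))**2 = (32 + sqrt(3)*sqrt(0/2))**2 = (32 + sqrt(3)*sqrt((1/2)*0))**2 = (32 + sqrt(3)*sqrt(0))**2 = (32 + sqrt(3)*0)**2 = (32 + 0)**2 = 32**2 = 1024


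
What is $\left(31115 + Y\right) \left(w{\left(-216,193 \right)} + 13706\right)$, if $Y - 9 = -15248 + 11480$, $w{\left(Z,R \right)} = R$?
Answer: $380221044$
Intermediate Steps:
$Y = -3759$ ($Y = 9 + \left(-15248 + 11480\right) = 9 - 3768 = -3759$)
$\left(31115 + Y\right) \left(w{\left(-216,193 \right)} + 13706\right) = \left(31115 - 3759\right) \left(193 + 13706\right) = 27356 \cdot 13899 = 380221044$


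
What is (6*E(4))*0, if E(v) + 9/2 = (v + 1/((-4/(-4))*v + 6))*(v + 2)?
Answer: 0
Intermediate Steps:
E(v) = -9/2 + (2 + v)*(v + 1/(6 + v)) (E(v) = -9/2 + (v + 1/((-4/(-4))*v + 6))*(v + 2) = -9/2 + (v + 1/((-4*(-1/4))*v + 6))*(2 + v) = -9/2 + (v + 1/(1*v + 6))*(2 + v) = -9/2 + (v + 1/(v + 6))*(2 + v) = -9/2 + (v + 1/(6 + v))*(2 + v) = -9/2 + (2 + v)*(v + 1/(6 + v)))
(6*E(4))*0 = (6*((-25 + 4**3 + 8*4**2 + (17/2)*4)/(6 + 4)))*0 = (6*((-25 + 64 + 8*16 + 34)/10))*0 = (6*((-25 + 64 + 128 + 34)/10))*0 = (6*((1/10)*201))*0 = (6*(201/10))*0 = (603/5)*0 = 0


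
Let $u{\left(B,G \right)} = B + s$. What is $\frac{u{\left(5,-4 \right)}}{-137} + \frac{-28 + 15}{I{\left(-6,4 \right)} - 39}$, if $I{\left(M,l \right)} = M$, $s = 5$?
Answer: $\frac{1331}{6165} \approx 0.2159$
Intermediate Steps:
$u{\left(B,G \right)} = 5 + B$ ($u{\left(B,G \right)} = B + 5 = 5 + B$)
$\frac{u{\left(5,-4 \right)}}{-137} + \frac{-28 + 15}{I{\left(-6,4 \right)} - 39} = \frac{5 + 5}{-137} + \frac{-28 + 15}{-6 - 39} = \left(- \frac{1}{137}\right) 10 - \frac{13}{-45} = - \frac{10}{137} - - \frac{13}{45} = - \frac{10}{137} + \frac{13}{45} = \frac{1331}{6165}$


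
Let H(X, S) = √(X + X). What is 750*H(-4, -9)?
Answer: 1500*I*√2 ≈ 2121.3*I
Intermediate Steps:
H(X, S) = √2*√X (H(X, S) = √(2*X) = √2*√X)
750*H(-4, -9) = 750*(√2*√(-4)) = 750*(√2*(2*I)) = 750*(2*I*√2) = 1500*I*√2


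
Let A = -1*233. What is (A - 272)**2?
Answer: 255025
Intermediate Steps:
A = -233
(A - 272)**2 = (-233 - 272)**2 = (-505)**2 = 255025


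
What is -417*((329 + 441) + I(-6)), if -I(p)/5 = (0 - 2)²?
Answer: -312750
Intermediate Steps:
I(p) = -20 (I(p) = -5*(0 - 2)² = -5*(-2)² = -5*4 = -20)
-417*((329 + 441) + I(-6)) = -417*((329 + 441) - 20) = -417*(770 - 20) = -417*750 = -312750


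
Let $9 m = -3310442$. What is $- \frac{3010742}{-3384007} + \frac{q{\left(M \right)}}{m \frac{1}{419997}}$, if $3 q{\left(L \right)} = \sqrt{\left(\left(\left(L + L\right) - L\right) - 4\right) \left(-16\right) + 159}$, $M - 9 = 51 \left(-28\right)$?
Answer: $\frac{3010742}{3384007} - \frac{1259991 \sqrt{22927}}{3310442} \approx -56.741$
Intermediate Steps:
$M = -1419$ ($M = 9 + 51 \left(-28\right) = 9 - 1428 = -1419$)
$m = - \frac{3310442}{9}$ ($m = \frac{1}{9} \left(-3310442\right) = - \frac{3310442}{9} \approx -3.6783 \cdot 10^{5}$)
$q{\left(L \right)} = \frac{\sqrt{223 - 16 L}}{3}$ ($q{\left(L \right)} = \frac{\sqrt{\left(\left(\left(L + L\right) - L\right) - 4\right) \left(-16\right) + 159}}{3} = \frac{\sqrt{\left(\left(2 L - L\right) - 4\right) \left(-16\right) + 159}}{3} = \frac{\sqrt{\left(L - 4\right) \left(-16\right) + 159}}{3} = \frac{\sqrt{\left(-4 + L\right) \left(-16\right) + 159}}{3} = \frac{\sqrt{\left(64 - 16 L\right) + 159}}{3} = \frac{\sqrt{223 - 16 L}}{3}$)
$- \frac{3010742}{-3384007} + \frac{q{\left(M \right)}}{m \frac{1}{419997}} = - \frac{3010742}{-3384007} + \frac{\frac{1}{3} \sqrt{223 - -22704}}{\left(- \frac{3310442}{9}\right) \frac{1}{419997}} = \left(-3010742\right) \left(- \frac{1}{3384007}\right) + \frac{\frac{1}{3} \sqrt{223 + 22704}}{\left(- \frac{3310442}{9}\right) \frac{1}{419997}} = \frac{3010742}{3384007} + \frac{\frac{1}{3} \sqrt{22927}}{- \frac{3310442}{3779973}} = \frac{3010742}{3384007} + \frac{\sqrt{22927}}{3} \left(- \frac{3779973}{3310442}\right) = \frac{3010742}{3384007} - \frac{1259991 \sqrt{22927}}{3310442}$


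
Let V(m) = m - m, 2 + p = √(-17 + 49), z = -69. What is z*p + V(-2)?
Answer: 138 - 276*√2 ≈ -252.32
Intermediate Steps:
p = -2 + 4*√2 (p = -2 + √(-17 + 49) = -2 + √32 = -2 + 4*√2 ≈ 3.6569)
V(m) = 0
z*p + V(-2) = -69*(-2 + 4*√2) + 0 = (138 - 276*√2) + 0 = 138 - 276*√2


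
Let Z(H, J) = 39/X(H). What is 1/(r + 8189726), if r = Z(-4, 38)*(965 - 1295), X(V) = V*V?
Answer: 8/65511373 ≈ 1.2212e-7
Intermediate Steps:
X(V) = V²
Z(H, J) = 39/H² (Z(H, J) = 39/(H²) = 39/H²)
r = -6435/8 (r = (39/(-4)²)*(965 - 1295) = (39*(1/16))*(-330) = (39/16)*(-330) = -6435/8 ≈ -804.38)
1/(r + 8189726) = 1/(-6435/8 + 8189726) = 1/(65511373/8) = 8/65511373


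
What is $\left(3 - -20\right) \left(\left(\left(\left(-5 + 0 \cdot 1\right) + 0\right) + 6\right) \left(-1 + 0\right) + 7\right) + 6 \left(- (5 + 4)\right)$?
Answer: $84$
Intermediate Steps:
$\left(3 - -20\right) \left(\left(\left(\left(-5 + 0 \cdot 1\right) + 0\right) + 6\right) \left(-1 + 0\right) + 7\right) + 6 \left(- (5 + 4)\right) = \left(3 + 20\right) \left(\left(\left(\left(-5 + 0\right) + 0\right) + 6\right) \left(-1\right) + 7\right) + 6 \left(\left(-1\right) 9\right) = 23 \left(\left(\left(-5 + 0\right) + 6\right) \left(-1\right) + 7\right) + 6 \left(-9\right) = 23 \left(\left(-5 + 6\right) \left(-1\right) + 7\right) - 54 = 23 \left(1 \left(-1\right) + 7\right) - 54 = 23 \left(-1 + 7\right) - 54 = 23 \cdot 6 - 54 = 138 - 54 = 84$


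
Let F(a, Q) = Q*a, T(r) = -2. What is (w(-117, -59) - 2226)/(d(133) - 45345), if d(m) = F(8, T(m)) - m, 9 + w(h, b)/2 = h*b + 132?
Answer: -5913/22747 ≈ -0.25995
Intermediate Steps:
w(h, b) = 246 + 2*b*h (w(h, b) = -18 + 2*(h*b + 132) = -18 + 2*(b*h + 132) = -18 + 2*(132 + b*h) = -18 + (264 + 2*b*h) = 246 + 2*b*h)
d(m) = -16 - m (d(m) = -2*8 - m = -16 - m)
(w(-117, -59) - 2226)/(d(133) - 45345) = ((246 + 2*(-59)*(-117)) - 2226)/((-16 - 1*133) - 45345) = ((246 + 13806) - 2226)/((-16 - 133) - 45345) = (14052 - 2226)/(-149 - 45345) = 11826/(-45494) = 11826*(-1/45494) = -5913/22747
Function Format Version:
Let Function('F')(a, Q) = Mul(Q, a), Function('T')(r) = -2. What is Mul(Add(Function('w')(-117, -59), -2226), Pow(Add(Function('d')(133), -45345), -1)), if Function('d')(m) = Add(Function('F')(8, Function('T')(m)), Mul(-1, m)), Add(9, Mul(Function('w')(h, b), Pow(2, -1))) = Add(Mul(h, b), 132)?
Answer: Rational(-5913, 22747) ≈ -0.25995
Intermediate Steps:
Function('w')(h, b) = Add(246, Mul(2, b, h)) (Function('w')(h, b) = Add(-18, Mul(2, Add(Mul(h, b), 132))) = Add(-18, Mul(2, Add(Mul(b, h), 132))) = Add(-18, Mul(2, Add(132, Mul(b, h)))) = Add(-18, Add(264, Mul(2, b, h))) = Add(246, Mul(2, b, h)))
Function('d')(m) = Add(-16, Mul(-1, m)) (Function('d')(m) = Add(Mul(-2, 8), Mul(-1, m)) = Add(-16, Mul(-1, m)))
Mul(Add(Function('w')(-117, -59), -2226), Pow(Add(Function('d')(133), -45345), -1)) = Mul(Add(Add(246, Mul(2, -59, -117)), -2226), Pow(Add(Add(-16, Mul(-1, 133)), -45345), -1)) = Mul(Add(Add(246, 13806), -2226), Pow(Add(Add(-16, -133), -45345), -1)) = Mul(Add(14052, -2226), Pow(Add(-149, -45345), -1)) = Mul(11826, Pow(-45494, -1)) = Mul(11826, Rational(-1, 45494)) = Rational(-5913, 22747)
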